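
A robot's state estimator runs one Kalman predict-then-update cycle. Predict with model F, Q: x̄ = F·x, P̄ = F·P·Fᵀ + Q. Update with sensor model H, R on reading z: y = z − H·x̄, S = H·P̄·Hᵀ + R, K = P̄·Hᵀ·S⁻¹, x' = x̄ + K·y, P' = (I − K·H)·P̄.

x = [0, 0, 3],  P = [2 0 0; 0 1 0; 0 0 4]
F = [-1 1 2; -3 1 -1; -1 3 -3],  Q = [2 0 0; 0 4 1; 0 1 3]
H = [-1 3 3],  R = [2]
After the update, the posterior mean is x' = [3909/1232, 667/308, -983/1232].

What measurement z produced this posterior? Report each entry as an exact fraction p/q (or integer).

x̄ = F·x = [6, -3, -9]
P̄ = F·P·Fᵀ + Q = [21 -1 -19; -1 27 22; -19 22 50]
S = H·P̄·Hᵀ + R = [1232]
K = P̄·Hᵀ·S⁻¹ = [-81/1232; 37/308; 235/1232]
x' − x̄ = [-3483/1232, 1591/308, 10105/1232] = K·y
y = (KᵀK)⁻¹·Kᵀ·(x' − x̄) = [43]
z = y + H·x̄ = [43] + [-42] = [1]

z = [1]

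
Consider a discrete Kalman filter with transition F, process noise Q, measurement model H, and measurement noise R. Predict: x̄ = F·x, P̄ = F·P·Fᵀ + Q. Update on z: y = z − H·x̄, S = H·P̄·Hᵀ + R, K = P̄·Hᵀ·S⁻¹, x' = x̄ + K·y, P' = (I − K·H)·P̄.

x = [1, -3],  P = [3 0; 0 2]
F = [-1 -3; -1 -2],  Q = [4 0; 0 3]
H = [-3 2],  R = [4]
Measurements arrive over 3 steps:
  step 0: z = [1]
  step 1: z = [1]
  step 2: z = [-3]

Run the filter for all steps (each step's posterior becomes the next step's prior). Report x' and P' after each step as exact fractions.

step 0: x̄ = F·x = [8, 5]
step 0: P̄ = F·P·Fᵀ + Q = [25 15; 15 14]
step 0: y = z − H·x̄ = [15]
step 0: S = H·P̄·Hᵀ + R = [105]
step 0: K = P̄·Hᵀ·S⁻¹ = [-3/7; -17/105]
step 0: x' = x̄ + K·y = [11/7, 18/7]
step 0: P' = (I − K·H)·P̄ = [40/7 54/7; 54/7 1181/105]
step 1: x̄ = F·x = [-65/7, -47/7]
step 1: P̄ = F·P·Fᵀ + Q = [5503/35 3912/35; 3912/35 8879/105]
step 1: y = z − H·x̄ = [-94/7]
step 1: S = H·P̄·Hᵀ + R = [8737/21]
step 1: K = P̄·Hᵀ·S⁻¹ = [-5211/8737; -3490/8737]
step 1: x' = x̄ + K·y = [-11153/8737, -11797/8737]
step 1: P' = (I − K·H)·P̄ = [403168/43685 552642/43685; 552642/43685 794063/43685]
step 2: x̄ = F·x = [46544/8737, 34747/8737]
step 2: P̄ = F·P·Fᵀ + Q = [11040327/43685 7930756/43685; 7930756/43685 5921043/43685]
step 2: y = z − H·x̄ = [43927/8737]
step 2: S = H·P̄·Hᵀ + R = [28052783/43685]
step 2: K = P̄·Hᵀ·S⁻¹ = [-17259469/28052783; -11950182/28052783]
step 2: x' = x̄ + K·y = [62668197/28052783, 51483851/28052783]
step 2: P' = (I − K·H)·P̄ = [270633568/28052783 371431414/28052783; 371431414/28052783 533246757/28052783]

step 0: x' = [11/7, 18/7], P' = [40/7 54/7; 54/7 1181/105]
step 1: x' = [-11153/8737, -11797/8737], P' = [403168/43685 552642/43685; 552642/43685 794063/43685]
step 2: x' = [62668197/28052783, 51483851/28052783], P' = [270633568/28052783 371431414/28052783; 371431414/28052783 533246757/28052783]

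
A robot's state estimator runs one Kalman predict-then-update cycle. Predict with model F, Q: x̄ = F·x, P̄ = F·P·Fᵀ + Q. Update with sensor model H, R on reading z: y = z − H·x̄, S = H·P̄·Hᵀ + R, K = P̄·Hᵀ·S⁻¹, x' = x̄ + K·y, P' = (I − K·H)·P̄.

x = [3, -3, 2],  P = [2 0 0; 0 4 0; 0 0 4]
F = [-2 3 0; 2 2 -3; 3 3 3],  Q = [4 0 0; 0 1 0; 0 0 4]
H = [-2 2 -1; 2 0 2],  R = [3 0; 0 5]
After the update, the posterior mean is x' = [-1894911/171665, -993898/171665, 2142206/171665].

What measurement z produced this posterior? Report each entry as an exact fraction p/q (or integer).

x̄ = F·x = [-15, -6, 6]
P̄ = F·P·Fᵀ + Q = [48 16 24; 16 61 0; 24 0 94]
S = H·P̄·Hᵀ + R = [501 -460; -460 765]
K = P̄·Hᵀ·S⁻¹ = [-216/34333 31664/171665; 16714/34333 57432/171665; -14/34333 52916/171665]
x' − x̄ = [680064/171665, 36092/171665, 1112216/171665] = K·y
y = (KᵀK)⁻¹·Kᵀ·(x' − x̄) = [-14, 21]
z = y + H·x̄ = [-14, 21] + [12, -18] = [-2, 3]

z = [-2, 3]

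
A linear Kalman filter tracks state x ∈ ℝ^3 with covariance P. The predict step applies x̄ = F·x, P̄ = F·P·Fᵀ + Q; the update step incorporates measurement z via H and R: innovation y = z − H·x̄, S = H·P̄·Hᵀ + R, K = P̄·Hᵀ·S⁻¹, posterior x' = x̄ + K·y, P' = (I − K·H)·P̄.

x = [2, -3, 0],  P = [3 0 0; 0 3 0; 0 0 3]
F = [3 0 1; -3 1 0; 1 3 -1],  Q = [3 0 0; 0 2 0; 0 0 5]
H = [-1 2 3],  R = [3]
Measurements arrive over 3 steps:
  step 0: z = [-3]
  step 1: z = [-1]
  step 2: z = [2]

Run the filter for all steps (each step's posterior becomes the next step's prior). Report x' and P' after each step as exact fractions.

step 0: x' = [285/289, -690/289, 245/289], P' = [14313/578 -9327/578 5460/289; -9327/578 10215/578 -4914/289; 5460/289 -4914/289 5150/289]
step 1: x' = [-14168313/4570373, 6902339/4570373, -10867770/4570373], P' = [189574643/4570373 -144785657/4570373 158802292/4570373; -144785657/4570373 129565223/4570373 -133732285/4570373; 158802292/4570373 -133732285/4570373 142703214/4570373]
step 2: x' = [-182353126449/63557640382, 67048703045/31778820191, -53807810007/31778820191], P' = [1579245264331/63557640382 -570698226512/31778820191 637120883086/31778820191; -570698226512/31778820191 541225670540/31778820191 -544578335971/31778820191; 637120883086/31778820191 -544578335971/31778820191 579518111521/31778820191]

step 0: x̄ = F·x = [6, -9, -7]
step 0: P̄ = F·P·Fᵀ + Q = [33 -27 6; -27 32 0; 6 0 38]
step 0: y = z − H·x̄ = [42]
step 0: S = H·P̄·Hᵀ + R = [578]
step 0: K = P̄·Hᵀ·S⁻¹ = [-69/578; 91/578; 54/289]
step 0: x' = x̄ + K·y = [285/289, -690/289, 245/289]
step 0: P' = (I − K·H)·P̄ = [14313/578 -9327/578 5460/289; -9327/578 10215/578 -4914/289; 5460/289 -4914/289 5150/289]
step 1: x̄ = F·x = [1100/289, -1545/289, -2030/289]
step 1: P̄ = F·P·Fᵀ + Q = [206371/578 -99693/289 -51314/289; -99693/289 98075/289 52455/289; -51314/289 52455/289 50302/289]
step 1: y = z − H·x̄ = [9991/289]
step 1: S = H·P̄·Hᵀ + R = [4570373/578]
step 1: K = P̄·Hᵀ·S⁻¹ = [-913027/4570373; 906416/4570373; 614260/4570373]
step 1: x' = x̄ + K·y = [-14168313/4570373, 6902339/4570373, -10867770/4570373]
step 1: P' = (I − K·H)·P̄ = [189574643/4570373 -144785657/4570373 158802292/4570373; -144785657/4570373 129565223/4570373 -133732285/4570373; 158802292/4570373 -133732285/4570373 142703214/4570373]
step 2: x̄ = F·x = [-53372709/4570373, 49407278/4570373, 17406474/4570373]
step 2: P̄ = F·P·Fᵀ + Q = [2815399872/4570373 -2750667919/4570373 -1595851637/4570373; -2750667919/4570373 2713591698/4570373 1588396157/4570373; -1595851637/4570373 1588396157/4570373 1137291913/4570373]
step 2: y = z − H·x̄ = [-195265941/4570373]
step 2: S = H·P̄·Hᵀ + R = [63557640382/4570373]
step 2: K = P̄·Hᵀ·S⁻¹ = [-13104290621/63557640382; 6471519893/31778820191; 4092259845/31778820191]
step 2: x' = x̄ + K·y = [-182353126449/63557640382, 67048703045/31778820191, -53807810007/31778820191]
step 2: P' = (I − K·H)·P̄ = [1579245264331/63557640382 -570698226512/31778820191 637120883086/31778820191; -570698226512/31778820191 541225670540/31778820191 -544578335971/31778820191; 637120883086/31778820191 -544578335971/31778820191 579518111521/31778820191]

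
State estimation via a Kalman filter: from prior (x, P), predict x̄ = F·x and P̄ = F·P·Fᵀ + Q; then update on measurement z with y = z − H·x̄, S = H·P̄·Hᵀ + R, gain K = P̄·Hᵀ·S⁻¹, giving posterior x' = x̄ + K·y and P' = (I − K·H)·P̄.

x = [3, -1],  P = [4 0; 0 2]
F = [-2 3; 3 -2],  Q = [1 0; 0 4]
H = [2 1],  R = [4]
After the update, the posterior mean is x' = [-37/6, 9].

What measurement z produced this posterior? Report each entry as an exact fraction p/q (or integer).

x̄ = F·x = [-9, 11]
P̄ = F·P·Fᵀ + Q = [35 -36; -36 48]
S = H·P̄·Hᵀ + R = [48]
K = P̄·Hᵀ·S⁻¹ = [17/24; -1/2]
x' − x̄ = [17/6, -2] = K·y
y = (KᵀK)⁻¹·Kᵀ·(x' − x̄) = [4]
z = y + H·x̄ = [4] + [-7] = [-3]

z = [-3]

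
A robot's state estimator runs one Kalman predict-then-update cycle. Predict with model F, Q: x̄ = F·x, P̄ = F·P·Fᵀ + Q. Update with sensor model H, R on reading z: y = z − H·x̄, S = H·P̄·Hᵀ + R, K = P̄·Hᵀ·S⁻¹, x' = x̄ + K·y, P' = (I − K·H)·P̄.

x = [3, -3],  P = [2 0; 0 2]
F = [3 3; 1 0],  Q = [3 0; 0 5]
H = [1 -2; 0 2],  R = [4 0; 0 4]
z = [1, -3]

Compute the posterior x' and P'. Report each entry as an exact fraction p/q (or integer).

x̄ = F·x = [0, 3]
P̄ = F·P·Fᵀ + Q = [39 6; 6 7]
y = z − H·x̄ = [7, -9]
S = H·P̄·Hᵀ + R = [47 -16; -16 32]
K = P̄·Hᵀ·S⁻¹ = [11/13 83/104; -1/39 265/624]
x' = x̄ + K·y = [-131/104, -625/624]
P' = (I − K·H)·P̄ = [171/26 83/52; 83/52 265/312]

x' = [-131/104, -625/624]
P' = [171/26 83/52; 83/52 265/312]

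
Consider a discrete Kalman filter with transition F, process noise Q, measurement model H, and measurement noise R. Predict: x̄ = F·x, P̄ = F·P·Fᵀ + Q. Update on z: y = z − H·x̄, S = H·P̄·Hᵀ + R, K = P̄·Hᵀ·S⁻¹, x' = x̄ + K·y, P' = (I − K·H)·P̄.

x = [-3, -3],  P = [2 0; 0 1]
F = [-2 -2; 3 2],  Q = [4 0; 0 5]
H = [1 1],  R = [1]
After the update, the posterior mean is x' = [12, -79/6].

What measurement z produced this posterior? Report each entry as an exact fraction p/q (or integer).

x̄ = F·x = [12, -15]
P̄ = F·P·Fᵀ + Q = [16 -16; -16 27]
S = H·P̄·Hᵀ + R = [12]
K = P̄·Hᵀ·S⁻¹ = [0; 11/12]
x' − x̄ = [0, 11/6] = K·y
y = (KᵀK)⁻¹·Kᵀ·(x' − x̄) = [2]
z = y + H·x̄ = [2] + [-3] = [-1]

z = [-1]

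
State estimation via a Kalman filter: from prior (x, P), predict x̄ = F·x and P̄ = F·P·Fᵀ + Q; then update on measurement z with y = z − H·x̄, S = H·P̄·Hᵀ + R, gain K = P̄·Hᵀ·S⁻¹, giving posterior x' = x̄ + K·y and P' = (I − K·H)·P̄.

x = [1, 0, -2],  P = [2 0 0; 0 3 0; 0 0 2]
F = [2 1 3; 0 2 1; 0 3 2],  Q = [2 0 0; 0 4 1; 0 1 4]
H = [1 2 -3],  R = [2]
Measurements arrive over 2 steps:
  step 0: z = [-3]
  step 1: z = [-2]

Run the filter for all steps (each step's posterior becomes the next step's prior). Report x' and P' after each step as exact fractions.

step 0: x' = [-176/51, -19/34, -29/51], P' = [1549/51 176/17 871/51; 176/17 465/34 216/17; 871/51 216/17 739/51]
step 1: x' = [-277773/27182, -35712/13591, -121943/27182], P' = [14219499/27182 2383316/13591 7926677/27182; 2383316/13591 956421/13591 1436118/13591; 7926677/27182 1436118/13591 4571495/27182]

step 0: x̄ = F·x = [-4, -2, -4]
step 0: P̄ = F·P·Fᵀ + Q = [31 12 21; 12 18 23; 21 23 39]
step 0: y = z − H·x̄ = [-7]
step 0: S = H·P̄·Hᵀ + R = [102]
step 0: K = P̄·Hᵀ·S⁻¹ = [-4/51; -7/34; -25/51]
step 0: x' = x̄ + K·y = [-176/51, -19/34, -29/51]
step 0: P' = (I − K·H)·P̄ = [1549/51 176/17 871/51; 176/17 465/34 216/17; 871/51 216/17 739/51]
step 1: x̄ = F·x = [-55/6, -86/51, -287/102]
step 1: P̄ = F·P·Fᵀ + Q = [3541/6 706/3 2389/6; 706/3 6325/51 10250/51; 2389/6 10250/51 34427/102]
step 1: y = z − H·x̄ = [107/51]
step 1: S = H·P̄·Hᵀ + R = [13591/51]
step 1: K = P̄·Hᵀ·S⁻¹ = [-6817/13591; -6098/13591; -10834/13591]
step 1: x' = x̄ + K·y = [-277773/27182, -35712/13591, -121943/27182]
step 1: P' = (I − K·H)·P̄ = [14219499/27182 2383316/13591 7926677/27182; 2383316/13591 956421/13591 1436118/13591; 7926677/27182 1436118/13591 4571495/27182]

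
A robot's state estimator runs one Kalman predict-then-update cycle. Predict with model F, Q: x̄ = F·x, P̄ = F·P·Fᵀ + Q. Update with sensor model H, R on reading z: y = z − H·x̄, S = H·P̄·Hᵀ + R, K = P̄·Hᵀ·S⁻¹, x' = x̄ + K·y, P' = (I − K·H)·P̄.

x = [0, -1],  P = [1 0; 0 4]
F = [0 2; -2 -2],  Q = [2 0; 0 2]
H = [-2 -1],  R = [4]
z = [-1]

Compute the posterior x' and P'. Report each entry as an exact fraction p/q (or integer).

x̄ = F·x = [-2, 2]
P̄ = F·P·Fᵀ + Q = [18 -16; -16 22]
y = z − H·x̄ = [-3]
S = H·P̄·Hᵀ + R = [34]
K = P̄·Hᵀ·S⁻¹ = [-10/17; 5/17]
x' = x̄ + K·y = [-4/17, 19/17]
P' = (I − K·H)·P̄ = [106/17 -172/17; -172/17 324/17]

x' = [-4/17, 19/17]
P' = [106/17 -172/17; -172/17 324/17]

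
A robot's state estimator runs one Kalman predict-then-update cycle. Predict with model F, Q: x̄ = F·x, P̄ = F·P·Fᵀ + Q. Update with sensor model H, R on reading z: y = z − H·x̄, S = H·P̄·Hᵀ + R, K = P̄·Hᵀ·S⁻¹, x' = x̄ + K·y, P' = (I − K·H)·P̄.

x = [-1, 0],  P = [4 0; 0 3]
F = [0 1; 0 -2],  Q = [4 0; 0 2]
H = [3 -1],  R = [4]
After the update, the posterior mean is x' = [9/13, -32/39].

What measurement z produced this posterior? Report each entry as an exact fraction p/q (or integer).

z = [3]

x̄ = F·x = [0, 0]
P̄ = F·P·Fᵀ + Q = [7 -6; -6 14]
S = H·P̄·Hᵀ + R = [117]
K = P̄·Hᵀ·S⁻¹ = [3/13; -32/117]
x' − x̄ = [9/13, -32/39] = K·y
y = (KᵀK)⁻¹·Kᵀ·(x' − x̄) = [3]
z = y + H·x̄ = [3] + [0] = [3]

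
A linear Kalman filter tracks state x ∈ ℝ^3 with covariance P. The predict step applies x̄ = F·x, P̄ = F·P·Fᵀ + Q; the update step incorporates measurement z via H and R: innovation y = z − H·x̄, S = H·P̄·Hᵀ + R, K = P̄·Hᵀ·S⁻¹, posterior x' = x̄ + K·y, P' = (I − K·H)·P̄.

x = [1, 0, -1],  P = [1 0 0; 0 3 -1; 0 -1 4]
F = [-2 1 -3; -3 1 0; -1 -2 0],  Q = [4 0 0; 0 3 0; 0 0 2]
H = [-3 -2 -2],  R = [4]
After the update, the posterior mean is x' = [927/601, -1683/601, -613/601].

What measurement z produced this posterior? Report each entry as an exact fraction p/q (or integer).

z = [3]

x̄ = F·x = [1, -3, -1]
P̄ = F·P·Fᵀ + Q = [53 12 -10; 12 15 -3; -10 -3 15]
S = H·P̄·Hᵀ + R = [601]
K = P̄·Hᵀ·S⁻¹ = [-163/601; -60/601; 6/601]
x' − x̄ = [326/601, 120/601, -12/601] = K·y
y = (KᵀK)⁻¹·Kᵀ·(x' − x̄) = [-2]
z = y + H·x̄ = [-2] + [5] = [3]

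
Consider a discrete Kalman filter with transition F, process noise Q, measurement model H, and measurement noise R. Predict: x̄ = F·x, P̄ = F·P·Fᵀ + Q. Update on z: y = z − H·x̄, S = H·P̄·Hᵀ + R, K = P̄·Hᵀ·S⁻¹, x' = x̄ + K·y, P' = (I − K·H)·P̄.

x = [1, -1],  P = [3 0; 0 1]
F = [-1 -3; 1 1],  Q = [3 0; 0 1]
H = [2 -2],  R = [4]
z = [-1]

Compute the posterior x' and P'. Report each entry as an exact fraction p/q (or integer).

x̄ = F·x = [2, 0]
P̄ = F·P·Fᵀ + Q = [15 -6; -6 5]
y = z − H·x̄ = [-5]
S = H·P̄·Hᵀ + R = [132]
K = P̄·Hᵀ·S⁻¹ = [7/22; -1/6]
x' = x̄ + K·y = [9/22, 5/6]
P' = (I − K·H)·P̄ = [18/11 1; 1 4/3]

x' = [9/22, 5/6]
P' = [18/11 1; 1 4/3]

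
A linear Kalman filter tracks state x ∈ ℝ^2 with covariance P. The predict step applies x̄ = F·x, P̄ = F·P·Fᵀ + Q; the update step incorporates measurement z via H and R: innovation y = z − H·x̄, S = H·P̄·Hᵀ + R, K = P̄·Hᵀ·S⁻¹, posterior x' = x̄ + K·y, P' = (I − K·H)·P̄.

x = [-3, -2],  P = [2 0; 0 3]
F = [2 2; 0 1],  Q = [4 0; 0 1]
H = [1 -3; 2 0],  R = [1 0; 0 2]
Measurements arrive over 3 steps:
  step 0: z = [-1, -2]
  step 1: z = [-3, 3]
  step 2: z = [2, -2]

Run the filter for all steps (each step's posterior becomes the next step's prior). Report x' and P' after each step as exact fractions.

step 0: x̄ = F·x = [-10, -2]
step 0: P̄ = F·P·Fᵀ + Q = [24 6; 6 4]
step 0: y = z − H·x̄ = [3, 18]
step 0: S = H·P̄·Hᵀ + R = [25 12; 12 98]
step 0: K = P̄·Hᵀ·S⁻¹ = [6/1153 564/1153; -366/1153 186/1153]
step 0: x' = x̄ + K·y = [-1360/1153, -56/1153]
step 0: P' = (I − K·H)·P̄ = [564/1153 186/1153; 186/1153 184/1153]
step 1: x̄ = F·x = [-2832/1153, -56/1153]
step 1: P̄ = F·P·Fᵀ + Q = [9092/1153 740/1153; 740/1153 1337/1153]
step 1: y = z − H·x̄ = [-795/1153, 9123/1153]
step 1: S = H·P̄·Hᵀ + R = [17838/1153 13744/1153; 13744/1153 38674/1153]
step 1: K = P̄·Hᵀ·S⁻¹ = [3436/108623 49852/108623; -63679/217246 15472/108623]
step 1: x' = x̄ + K·y = [125280/108623, 278197/217246]
step 1: P' = (I − K·H)·P̄ = [49852/108623 15472/108623; 15472/108623 31541/217246]
step 2: x̄ = F·x = [528757/108623, 278197/217246]
step 2: P̄ = F·P·Fᵀ + Q = [820758/108623 62485/108623; 62485/108623 248787/217246]
step 2: y = z − H·x̄ = [211569/217246, -1274760/108623]
step 2: S = H·P̄·Hᵀ + R = [3348025/217246 1266606/108623; 1266606/108623 3500278/108623]
step 2: K = P̄·Hᵀ·S⁻¹ = [1266606/39174193 17913084/39174193; -11469103/39174193 5548826/39174193]
step 2: x' = x̄ + K·y = [-18295084/39174193, -26123411/39174193]
step 2: P' = (I − K·H)·P̄ = [17913084/39174193 5548826/39174193; 5548826/39174193 5672643/39174193]

step 0: x' = [-1360/1153, -56/1153], P' = [564/1153 186/1153; 186/1153 184/1153]
step 1: x' = [125280/108623, 278197/217246], P' = [49852/108623 15472/108623; 15472/108623 31541/217246]
step 2: x' = [-18295084/39174193, -26123411/39174193], P' = [17913084/39174193 5548826/39174193; 5548826/39174193 5672643/39174193]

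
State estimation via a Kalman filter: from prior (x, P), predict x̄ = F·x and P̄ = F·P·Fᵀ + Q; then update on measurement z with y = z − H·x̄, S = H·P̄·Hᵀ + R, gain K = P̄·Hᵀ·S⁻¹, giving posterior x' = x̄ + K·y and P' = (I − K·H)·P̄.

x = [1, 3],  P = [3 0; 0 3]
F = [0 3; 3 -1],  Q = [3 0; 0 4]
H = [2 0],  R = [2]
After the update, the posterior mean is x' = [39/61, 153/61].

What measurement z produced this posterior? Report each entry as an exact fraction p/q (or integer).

x̄ = F·x = [9, 0]
P̄ = F·P·Fᵀ + Q = [30 -9; -9 34]
S = H·P̄·Hᵀ + R = [122]
K = P̄·Hᵀ·S⁻¹ = [30/61; -9/61]
x' − x̄ = [-510/61, 153/61] = K·y
y = (KᵀK)⁻¹·Kᵀ·(x' − x̄) = [-17]
z = y + H·x̄ = [-17] + [18] = [1]

z = [1]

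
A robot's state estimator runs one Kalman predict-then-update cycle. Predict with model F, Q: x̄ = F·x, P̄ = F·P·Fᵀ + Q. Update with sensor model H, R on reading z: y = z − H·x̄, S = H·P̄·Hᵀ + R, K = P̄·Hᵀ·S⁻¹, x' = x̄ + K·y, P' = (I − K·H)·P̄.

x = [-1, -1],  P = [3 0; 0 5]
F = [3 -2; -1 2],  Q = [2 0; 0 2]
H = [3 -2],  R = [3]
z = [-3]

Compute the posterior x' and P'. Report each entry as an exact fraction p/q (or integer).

x̄ = F·x = [-1, -1]
P̄ = F·P·Fᵀ + Q = [49 -29; -29 25]
y = z − H·x̄ = [-2]
S = H·P̄·Hᵀ + R = [892]
K = P̄·Hᵀ·S⁻¹ = [205/892; -137/892]
x' = x̄ + K·y = [-651/446, -309/446]
P' = (I − K·H)·P̄ = [1683/892 2217/892; 2217/892 3531/892]

x' = [-651/446, -309/446]
P' = [1683/892 2217/892; 2217/892 3531/892]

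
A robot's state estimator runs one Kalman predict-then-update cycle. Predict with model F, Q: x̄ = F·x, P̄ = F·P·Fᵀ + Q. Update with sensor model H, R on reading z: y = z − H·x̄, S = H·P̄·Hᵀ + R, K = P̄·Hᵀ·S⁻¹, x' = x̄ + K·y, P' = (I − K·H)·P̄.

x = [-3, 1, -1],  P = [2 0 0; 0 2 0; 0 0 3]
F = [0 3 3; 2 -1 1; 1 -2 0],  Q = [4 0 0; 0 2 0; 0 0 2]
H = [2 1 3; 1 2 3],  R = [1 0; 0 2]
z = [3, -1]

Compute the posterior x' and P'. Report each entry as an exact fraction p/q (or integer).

x' = [8002/2791, -3722/2791, -1315/2791]
P' = [52274/13955 20802/13955 -7524/2791; 20802/13955 29136/13955 -4768/2791; -7524/2791 -4768/2791 6372/2791]

x̄ = F·x = [0, -8, -5]
P̄ = F·P·Fᵀ + Q = [49 3 -12; 3 15 8; -12 8 12]
y = z − H·x̄ = [26, 30]
S = H·P̄·Hᵀ + R = [236 215; 215 255]
K = P̄·Hᵀ·S⁻¹ = [2498/2791 -9491/13955; -156/2791 3777/13955; -700/2791 1028/2791]
x' = x̄ + K·y = [8002/2791, -3722/2791, -1315/2791]
P' = (I − K·H)·P̄ = [52274/13955 20802/13955 -7524/2791; 20802/13955 29136/13955 -4768/2791; -7524/2791 -4768/2791 6372/2791]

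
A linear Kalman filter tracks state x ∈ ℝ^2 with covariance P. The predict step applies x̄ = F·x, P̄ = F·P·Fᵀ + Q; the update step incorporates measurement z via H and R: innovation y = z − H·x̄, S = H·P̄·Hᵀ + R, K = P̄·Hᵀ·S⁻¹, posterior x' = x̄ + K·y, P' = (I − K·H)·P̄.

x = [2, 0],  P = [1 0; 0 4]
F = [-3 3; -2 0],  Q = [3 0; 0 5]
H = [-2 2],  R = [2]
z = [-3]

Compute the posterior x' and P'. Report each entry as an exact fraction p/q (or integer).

x' = [-36/13, -55/13]
P' = [120/13 114/13; 114/13 801/91]

x̄ = F·x = [-6, -4]
P̄ = F·P·Fᵀ + Q = [48 6; 6 9]
y = z − H·x̄ = [-7]
S = H·P̄·Hᵀ + R = [182]
K = P̄·Hᵀ·S⁻¹ = [-6/13; 3/91]
x' = x̄ + K·y = [-36/13, -55/13]
P' = (I − K·H)·P̄ = [120/13 114/13; 114/13 801/91]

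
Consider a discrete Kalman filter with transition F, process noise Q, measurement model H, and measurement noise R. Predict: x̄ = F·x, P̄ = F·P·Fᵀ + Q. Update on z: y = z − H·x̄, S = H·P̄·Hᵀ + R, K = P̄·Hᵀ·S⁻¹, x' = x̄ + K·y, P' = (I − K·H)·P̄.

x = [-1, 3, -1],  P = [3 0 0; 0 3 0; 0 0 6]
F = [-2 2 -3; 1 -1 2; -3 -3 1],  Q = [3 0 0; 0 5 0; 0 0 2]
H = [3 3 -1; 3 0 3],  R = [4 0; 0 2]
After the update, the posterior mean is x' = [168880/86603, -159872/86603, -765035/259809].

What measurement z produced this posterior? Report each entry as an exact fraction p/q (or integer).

x̄ = F·x = [11, -6, -7]
P̄ = F·P·Fᵀ + Q = [81 -48 -18; -48 35 12; -18 12 62]
S = H·P̄·Hᵀ + R = [282 111; 111 965]
K = P̄·Hᵀ·S⁻¹ = [30642/86603 13437/86603; -12409/86603 -8265/86603; -91852/259809 15368/86603]
x' − x̄ = [-783753/86603, 359746/86603, 1053628/259809] = K·y
y = (KᵀK)⁻¹·Kᵀ·(x' − x̄) = [-19, -15]
z = y + H·x̄ = [-19, -15] + [22, 12] = [3, -3]

z = [3, -3]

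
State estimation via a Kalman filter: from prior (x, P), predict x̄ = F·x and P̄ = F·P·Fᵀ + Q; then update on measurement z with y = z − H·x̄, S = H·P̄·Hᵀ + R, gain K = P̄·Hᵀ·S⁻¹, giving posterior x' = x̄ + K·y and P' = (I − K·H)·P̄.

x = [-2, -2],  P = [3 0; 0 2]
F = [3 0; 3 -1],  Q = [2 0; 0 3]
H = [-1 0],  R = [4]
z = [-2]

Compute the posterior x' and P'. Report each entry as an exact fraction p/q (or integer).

x' = [34/33, 28/11]
P' = [116/33 36/11; 36/11 109/11]

x̄ = F·x = [-6, -4]
P̄ = F·P·Fᵀ + Q = [29 27; 27 32]
y = z − H·x̄ = [-8]
S = H·P̄·Hᵀ + R = [33]
K = P̄·Hᵀ·S⁻¹ = [-29/33; -9/11]
x' = x̄ + K·y = [34/33, 28/11]
P' = (I − K·H)·P̄ = [116/33 36/11; 36/11 109/11]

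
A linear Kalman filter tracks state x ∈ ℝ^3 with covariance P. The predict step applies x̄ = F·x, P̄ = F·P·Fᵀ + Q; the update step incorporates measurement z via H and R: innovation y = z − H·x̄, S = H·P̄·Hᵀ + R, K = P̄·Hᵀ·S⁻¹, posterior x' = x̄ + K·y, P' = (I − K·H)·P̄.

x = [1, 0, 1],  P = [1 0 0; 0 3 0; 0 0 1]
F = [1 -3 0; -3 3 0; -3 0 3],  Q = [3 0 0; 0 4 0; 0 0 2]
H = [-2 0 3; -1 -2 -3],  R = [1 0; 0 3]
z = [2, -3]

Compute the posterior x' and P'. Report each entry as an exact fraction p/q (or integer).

x' = [14021/8901, -17515/8901, 5132/2967]
P' = [225481/26703 -319109/26703 48664/8901; -319109/26703 475393/26703 -70163/8901; 48664/8901 -70163/8901 10819/2967]

x̄ = F·x = [1, -3, 0]
P̄ = F·P·Fᵀ + Q = [31 -30 -3; -30 40 9; -3 9 20]
y = z − H·x̄ = [4, -8]
S = H·P̄·Hᵀ + R = [341 -301; -301 344]
K = P̄·Hᵀ·S⁻¹ = [-302/621 -8413/26703; 157/621 -70/26703; 1/207 -1903/8901]
x' = x̄ + K·y = [14021/8901, -17515/8901, 5132/2967]
P' = (I − K·H)·P̄ = [225481/26703 -319109/26703 48664/8901; -319109/26703 475393/26703 -70163/8901; 48664/8901 -70163/8901 10819/2967]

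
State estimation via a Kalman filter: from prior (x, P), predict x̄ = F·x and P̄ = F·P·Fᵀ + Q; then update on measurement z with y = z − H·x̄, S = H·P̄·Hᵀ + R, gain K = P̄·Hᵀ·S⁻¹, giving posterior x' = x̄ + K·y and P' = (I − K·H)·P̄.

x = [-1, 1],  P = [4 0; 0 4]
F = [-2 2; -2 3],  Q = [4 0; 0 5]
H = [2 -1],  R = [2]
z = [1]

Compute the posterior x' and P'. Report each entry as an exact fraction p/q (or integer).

x̄ = F·x = [4, 5]
P̄ = F·P·Fᵀ + Q = [36 40; 40 57]
y = z − H·x̄ = [-2]
S = H·P̄·Hᵀ + R = [43]
K = P̄·Hᵀ·S⁻¹ = [32/43; 23/43]
x' = x̄ + K·y = [108/43, 169/43]
P' = (I − K·H)·P̄ = [524/43 984/43; 984/43 1922/43]

x' = [108/43, 169/43]
P' = [524/43 984/43; 984/43 1922/43]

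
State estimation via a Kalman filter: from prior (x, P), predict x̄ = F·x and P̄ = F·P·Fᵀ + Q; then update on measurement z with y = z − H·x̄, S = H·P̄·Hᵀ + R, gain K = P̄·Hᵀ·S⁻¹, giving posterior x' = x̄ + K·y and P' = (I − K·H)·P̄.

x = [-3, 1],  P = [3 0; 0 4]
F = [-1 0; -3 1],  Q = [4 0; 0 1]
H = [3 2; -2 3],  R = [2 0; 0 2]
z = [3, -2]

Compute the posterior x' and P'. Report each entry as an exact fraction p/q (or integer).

x̄ = F·x = [3, 10]
P̄ = F·P·Fᵀ + Q = [7 9; 9 32]
y = z − H·x̄ = [-26, -26]
S = H·P̄·Hᵀ + R = [301 195; 195 210]
K = P̄·Hᵀ·S⁻¹ = [377/1679 -3692/25185; 260/1679 1911/8395]
x' = x̄ + K·y = [24517/25185, 464/8395]
P' = (I − K·H)·P̄ = [3746/25185 12/8395; 12/8395 1282/8395]

x' = [24517/25185, 464/8395]
P' = [3746/25185 12/8395; 12/8395 1282/8395]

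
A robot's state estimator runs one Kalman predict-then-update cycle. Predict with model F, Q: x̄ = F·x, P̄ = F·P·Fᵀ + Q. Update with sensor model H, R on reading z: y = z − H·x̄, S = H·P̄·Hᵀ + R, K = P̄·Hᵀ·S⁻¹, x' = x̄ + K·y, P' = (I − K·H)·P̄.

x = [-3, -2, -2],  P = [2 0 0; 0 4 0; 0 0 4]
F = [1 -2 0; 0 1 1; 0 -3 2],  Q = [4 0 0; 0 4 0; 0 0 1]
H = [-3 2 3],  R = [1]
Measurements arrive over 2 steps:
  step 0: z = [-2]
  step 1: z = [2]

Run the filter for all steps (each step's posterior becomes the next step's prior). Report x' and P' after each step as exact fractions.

step 0: x' = [31/34, -313/85, 917/340], P' = [369/17 -118/17 895/34; -118/17 696/85 -1051/85; 895/34 -1051/85 11779/340]
step 1: x' = [421623/116911, -691855/233822, 1461527/233822], P' = [1754366/116911 -276077/116911 1947285/116911; -276077/116911 1097091/116911 -2007447/233822; 1947285/116911 -2007447/233822 2635784/116911]

step 0: x̄ = F·x = [1, -4, 2]
step 0: P̄ = F·P·Fᵀ + Q = [22 -8 24; -8 12 -4; 24 -4 53]
step 0: y = z − H·x̄ = [3]
step 0: S = H·P̄·Hᵀ + R = [340]
step 0: K = P̄·Hᵀ·S⁻¹ = [-1/34; 9/85; 79/340]
step 0: x' = x̄ + K·y = [31/34, -313/85, 917/340]
step 0: P' = (I − K·H)·P̄ = [369/17 -118/17 895/34; -118/17 696/85 -1051/85; 895/34 -1051/85 11779/340]
step 1: x̄ = F·x = [1407/170, -67/68, 559/34]
step 1: P̄ = F·P·Fᵀ + Q = [7329/85 943/34 2925/17; 943/34 1503/68 1941/34; 2925/17 1941/34 6148/17]
step 1: y = z − H·x̄ = [-3489/170]
step 1: S = H·P̄·Hᵀ + R = [116911/85]
step 1: K = P̄·Hᵀ·S⁻¹ = [26603/116911; 22485/233822; 58050/116911]
step 1: x' = x̄ + K·y = [421623/116911, -691855/233822, 1461527/233822]
step 1: P' = (I − K·H)·P̄ = [1754366/116911 -276077/116911 1947285/116911; -276077/116911 1097091/116911 -2007447/233822; 1947285/116911 -2007447/233822 2635784/116911]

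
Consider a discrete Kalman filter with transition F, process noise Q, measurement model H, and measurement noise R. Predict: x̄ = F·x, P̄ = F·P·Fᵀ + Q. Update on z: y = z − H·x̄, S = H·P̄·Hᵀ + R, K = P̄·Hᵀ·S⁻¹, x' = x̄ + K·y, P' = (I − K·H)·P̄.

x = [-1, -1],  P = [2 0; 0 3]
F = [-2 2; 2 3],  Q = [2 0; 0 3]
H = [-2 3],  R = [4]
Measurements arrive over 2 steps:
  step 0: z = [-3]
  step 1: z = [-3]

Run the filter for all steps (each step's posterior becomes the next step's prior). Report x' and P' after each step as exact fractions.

step 0: x̄ = F·x = [0, -5]
step 0: P̄ = F·P·Fᵀ + Q = [22 10; 10 38]
step 0: y = z − H·x̄ = [12]
step 0: S = H·P̄·Hᵀ + R = [314]
step 0: K = P̄·Hᵀ·S⁻¹ = [-7/157; 47/157]
step 0: x' = x̄ + K·y = [-84/157, -221/157]
step 0: P' = (I − K·H)·P̄ = [3356/157 2228/157; 2228/157 1548/157]
step 1: x̄ = F·x = [-274/157, -831/157]
step 1: P̄ = F·P·Fᵀ + Q = [2106/157 -8592/157; -8592/157 54563/157]
step 1: y = z − H·x̄ = [1474/157]
step 1: S = H·P̄·Hᵀ + R = [603223/157]
step 1: K = P̄·Hᵀ·S⁻¹ = [-29988/603223; 180873/603223]
step 1: x' = x̄ + K·y = [-1334302/603223, -1494723/603223]
step 1: P' = (I − K·H)·P̄ = [2363742/603223 1535844/603223; 1535844/603223 1265060/603223]

step 0: x' = [-84/157, -221/157], P' = [3356/157 2228/157; 2228/157 1548/157]
step 1: x' = [-1334302/603223, -1494723/603223], P' = [2363742/603223 1535844/603223; 1535844/603223 1265060/603223]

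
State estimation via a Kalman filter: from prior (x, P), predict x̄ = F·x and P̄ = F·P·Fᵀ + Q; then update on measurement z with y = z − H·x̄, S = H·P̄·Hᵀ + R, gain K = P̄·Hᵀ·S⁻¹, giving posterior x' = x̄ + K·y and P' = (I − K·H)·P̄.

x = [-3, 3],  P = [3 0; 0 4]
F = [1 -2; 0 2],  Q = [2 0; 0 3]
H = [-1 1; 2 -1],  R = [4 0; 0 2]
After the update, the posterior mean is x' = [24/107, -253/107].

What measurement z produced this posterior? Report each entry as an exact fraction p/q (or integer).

x̄ = F·x = [-9, 6]
P̄ = F·P·Fᵀ + Q = [21 -16; -16 19]
S = H·P̄·Hᵀ + R = [76 -109; -109 169]
K = P̄·Hᵀ·S⁻¹ = [23/321 125/321; 356/963 -61/963]
x' − x̄ = [987/107, -895/107] = K·y
y = (KᵀK)⁻¹·Kᵀ·(x' − x̄) = [-18, 27]
z = y + H·x̄ = [-18, 27] + [15, -24] = [-3, 3]

z = [-3, 3]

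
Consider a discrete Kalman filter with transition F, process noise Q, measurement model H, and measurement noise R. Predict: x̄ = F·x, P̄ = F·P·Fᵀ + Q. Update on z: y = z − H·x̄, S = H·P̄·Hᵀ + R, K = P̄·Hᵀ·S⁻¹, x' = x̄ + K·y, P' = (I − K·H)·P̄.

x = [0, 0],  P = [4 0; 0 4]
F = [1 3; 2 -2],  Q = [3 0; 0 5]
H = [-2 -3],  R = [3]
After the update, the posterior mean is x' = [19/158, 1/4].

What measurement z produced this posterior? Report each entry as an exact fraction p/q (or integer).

x̄ = F·x = [0, 0]
P̄ = F·P·Fᵀ + Q = [43 -16; -16 37]
S = H·P̄·Hᵀ + R = [316]
K = P̄·Hᵀ·S⁻¹ = [-19/158; -1/4]
x' − x̄ = [19/158, 1/4] = K·y
y = (KᵀK)⁻¹·Kᵀ·(x' − x̄) = [-1]
z = y + H·x̄ = [-1] + [0] = [-1]

z = [-1]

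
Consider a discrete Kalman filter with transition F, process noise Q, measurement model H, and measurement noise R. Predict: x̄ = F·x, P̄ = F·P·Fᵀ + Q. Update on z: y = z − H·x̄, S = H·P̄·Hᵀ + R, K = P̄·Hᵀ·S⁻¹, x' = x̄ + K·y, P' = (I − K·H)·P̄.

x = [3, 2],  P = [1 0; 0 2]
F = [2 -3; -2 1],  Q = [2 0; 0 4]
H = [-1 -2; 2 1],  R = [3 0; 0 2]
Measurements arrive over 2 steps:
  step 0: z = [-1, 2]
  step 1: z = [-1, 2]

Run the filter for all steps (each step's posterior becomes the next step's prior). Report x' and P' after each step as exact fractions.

step 0: x' = [4/3, -2/3], P' = [421/378 -365/378; -365/378 505/378]
step 1: x' = [27682/22253, -704/2023], P' = [228496/200277 -18118/18207; -18118/18207 24746/18207]

step 0: x̄ = F·x = [0, -4]
step 0: P̄ = F·P·Fᵀ + Q = [24 -10; -10 10]
step 0: y = z − H·x̄ = [-9, 6]
step 0: S = H·P̄·Hᵀ + R = [27 -18; -18 68]
step 0: K = P̄·Hᵀ·S⁻¹ = [103/378 53/84; -215/378 -25/84]
step 0: x' = x̄ + K·y = [4/3, -2/3]
step 0: P' = (I − K·H)·P̄ = [421/378 -365/378; -365/378 505/378]
step 1: x̄ = F·x = [14/3, -10/3]
step 1: P̄ = F·P·Fᵀ + Q = [11365/378 -6119/378; -6119/378 5161/378]
step 1: y = z − H·x̄ = [-3, -4]
step 1: S = H·P̄·Hᵀ + R = [321/14 -13/2; -13/2 427/6]
step 1: K = P̄·Hᵀ·S⁻¹ = [900/3179 42949/66759; -166/289 -1915/6069]
step 1: x' = x̄ + K·y = [27682/22253, -704/2023]
step 1: P' = (I − K·H)·P̄ = [228496/200277 -18118/18207; -18118/18207 24746/18207]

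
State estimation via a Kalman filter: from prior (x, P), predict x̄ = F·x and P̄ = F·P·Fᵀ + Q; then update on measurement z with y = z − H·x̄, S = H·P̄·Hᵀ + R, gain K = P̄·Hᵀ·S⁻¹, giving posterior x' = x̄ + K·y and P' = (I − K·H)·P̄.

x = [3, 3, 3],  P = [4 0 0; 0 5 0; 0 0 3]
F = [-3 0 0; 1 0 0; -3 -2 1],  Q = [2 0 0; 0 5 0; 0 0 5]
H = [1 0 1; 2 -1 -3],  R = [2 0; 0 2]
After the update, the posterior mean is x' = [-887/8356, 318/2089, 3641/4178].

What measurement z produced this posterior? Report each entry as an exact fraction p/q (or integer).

x̄ = F·x = [-9, 3, -12]
P̄ = F·P·Fᵀ + Q = [38 -12 36; -12 9 -12; 36 -12 64]
S = H·P̄·Hᵀ + R = [176 -128; -128 283]
K = P̄·Hᵀ·S⁻¹ = [9191/16712 372/2089; -801/4178 -159/2089; 3619/8356 -388/2089]
x' − x̄ = [74317/8356, -5949/2089, 53777/4178] = K·y
y = (KᵀK)⁻¹·Kᵀ·(x' − x̄) = [22, -18]
z = y + H·x̄ = [22, -18] + [-21, 15] = [1, -3]

z = [1, -3]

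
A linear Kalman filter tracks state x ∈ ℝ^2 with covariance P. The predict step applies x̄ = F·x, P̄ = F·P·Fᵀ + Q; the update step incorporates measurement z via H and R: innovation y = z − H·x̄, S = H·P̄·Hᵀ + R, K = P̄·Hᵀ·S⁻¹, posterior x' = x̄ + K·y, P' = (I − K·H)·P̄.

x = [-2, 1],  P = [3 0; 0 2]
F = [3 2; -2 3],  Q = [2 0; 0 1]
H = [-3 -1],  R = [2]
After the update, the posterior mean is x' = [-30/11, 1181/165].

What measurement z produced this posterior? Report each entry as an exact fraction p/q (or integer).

x̄ = F·x = [-4, 7]
P̄ = F·P·Fᵀ + Q = [37 -6; -6 31]
S = H·P̄·Hᵀ + R = [330]
K = P̄·Hᵀ·S⁻¹ = [-7/22; -13/330]
x' − x̄ = [14/11, 26/165] = K·y
y = (KᵀK)⁻¹·Kᵀ·(x' − x̄) = [-4]
z = y + H·x̄ = [-4] + [5] = [1]

z = [1]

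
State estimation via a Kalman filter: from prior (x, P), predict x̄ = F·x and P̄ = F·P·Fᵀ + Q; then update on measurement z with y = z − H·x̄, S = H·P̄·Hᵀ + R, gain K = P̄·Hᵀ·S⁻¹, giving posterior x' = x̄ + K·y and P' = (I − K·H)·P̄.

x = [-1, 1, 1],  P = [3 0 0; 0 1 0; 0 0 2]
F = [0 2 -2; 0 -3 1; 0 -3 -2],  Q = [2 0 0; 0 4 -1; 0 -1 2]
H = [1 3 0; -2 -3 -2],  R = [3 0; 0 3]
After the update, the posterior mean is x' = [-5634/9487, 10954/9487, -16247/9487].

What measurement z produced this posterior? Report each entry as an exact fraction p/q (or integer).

z = [3, 1]

x̄ = F·x = [0, -2, -5]
P̄ = F·P·Fᵀ + Q = [14 -10 2; -10 15 4; 2 4 19]
S = H·P̄·Hᵀ + R = [92 -101; -101 214]
K = P̄·Hᵀ·S⁻¹ = [-3626/9487 -1800/9487; 4157/9487 499/9487; -2458/9487 -3554/9487]
x' − x̄ = [-5634/9487, 29928/9487, 31188/9487] = K·y
y = (KᵀK)⁻¹·Kᵀ·(x' − x̄) = [9, -15]
z = y + H·x̄ = [9, -15] + [-6, 16] = [3, 1]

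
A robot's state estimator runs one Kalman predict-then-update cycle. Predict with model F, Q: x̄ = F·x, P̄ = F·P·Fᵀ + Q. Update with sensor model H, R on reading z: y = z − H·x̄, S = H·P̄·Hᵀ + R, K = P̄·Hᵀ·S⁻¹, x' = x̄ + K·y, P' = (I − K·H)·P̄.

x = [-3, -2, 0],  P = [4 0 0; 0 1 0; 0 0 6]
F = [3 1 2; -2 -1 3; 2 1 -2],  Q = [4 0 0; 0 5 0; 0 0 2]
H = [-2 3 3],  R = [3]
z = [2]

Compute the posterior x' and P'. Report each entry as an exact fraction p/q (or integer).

x̄ = F·x = [-11, 8, -8]
P̄ = F·P·Fᵀ + Q = [65 11 1; 11 76 -53; 1 -53 43]
y = z − H·x̄ = [-20]
S = H·P̄·Hᵀ + R = [236]
K = P̄·Hᵀ·S⁻¹ = [-47/118; 47/236; -8/59]
x' = x̄ + K·y = [-179/59, 237/59, -312/59]
P' = (I − K·H)·P̄ = [1626/59 3507/118 -693/59; 3507/118 15727/236 -2751/59; -693/59 -2751/59 2281/59]

x' = [-179/59, 237/59, -312/59]
P' = [1626/59 3507/118 -693/59; 3507/118 15727/236 -2751/59; -693/59 -2751/59 2281/59]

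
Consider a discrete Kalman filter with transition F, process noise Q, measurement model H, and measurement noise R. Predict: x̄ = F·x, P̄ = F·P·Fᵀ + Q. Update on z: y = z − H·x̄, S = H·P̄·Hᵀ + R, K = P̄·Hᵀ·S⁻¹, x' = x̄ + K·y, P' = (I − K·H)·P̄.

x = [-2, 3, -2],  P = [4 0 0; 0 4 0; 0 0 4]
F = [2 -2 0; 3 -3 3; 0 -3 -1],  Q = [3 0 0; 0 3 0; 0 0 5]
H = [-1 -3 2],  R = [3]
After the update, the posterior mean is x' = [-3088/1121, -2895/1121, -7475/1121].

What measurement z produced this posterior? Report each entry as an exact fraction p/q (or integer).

z = [-3]

x̄ = F·x = [-10, -21, -7]
P̄ = F·P·Fᵀ + Q = [35 48 24; 48 111 24; 24 24 45]
S = H·P̄·Hᵀ + R = [1121]
K = P̄·Hᵀ·S⁻¹ = [-131/1121; -333/1121; -6/1121]
x' − x̄ = [8122/1121, 20646/1121, 372/1121] = K·y
y = (KᵀK)⁻¹·Kᵀ·(x' − x̄) = [-62]
z = y + H·x̄ = [-62] + [59] = [-3]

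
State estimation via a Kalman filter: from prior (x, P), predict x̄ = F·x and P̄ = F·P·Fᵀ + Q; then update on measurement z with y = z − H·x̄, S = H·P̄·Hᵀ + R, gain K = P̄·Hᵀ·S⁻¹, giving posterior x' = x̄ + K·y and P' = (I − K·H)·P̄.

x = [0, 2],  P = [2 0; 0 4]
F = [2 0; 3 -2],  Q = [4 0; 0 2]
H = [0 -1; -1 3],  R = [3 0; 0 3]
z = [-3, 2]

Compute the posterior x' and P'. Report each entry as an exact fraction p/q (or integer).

x' = [52/19, 32/19]
P' = [972/133 300/133; 300/133 132/133]

x̄ = F·x = [0, -4]
P̄ = F·P·Fᵀ + Q = [12 12; 12 36]
y = z − H·x̄ = [-7, 14]
S = H·P̄·Hᵀ + R = [39 -96; -96 267]
K = P̄·Hᵀ·S⁻¹ = [-100/133 -24/133; -44/133 32/133]
x' = x̄ + K·y = [52/19, 32/19]
P' = (I − K·H)·P̄ = [972/133 300/133; 300/133 132/133]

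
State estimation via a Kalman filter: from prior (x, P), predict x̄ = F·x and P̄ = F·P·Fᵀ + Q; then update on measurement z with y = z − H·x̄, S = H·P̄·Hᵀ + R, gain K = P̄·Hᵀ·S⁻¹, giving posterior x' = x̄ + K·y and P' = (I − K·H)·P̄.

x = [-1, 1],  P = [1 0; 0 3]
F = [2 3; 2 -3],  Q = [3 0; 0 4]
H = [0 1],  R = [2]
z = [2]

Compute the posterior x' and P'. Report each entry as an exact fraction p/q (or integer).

x' = [-124/37, 60/37]
P' = [729/37 -46/37; -46/37 70/37]

x̄ = F·x = [1, -5]
P̄ = F·P·Fᵀ + Q = [34 -23; -23 35]
y = z − H·x̄ = [7]
S = H·P̄·Hᵀ + R = [37]
K = P̄·Hᵀ·S⁻¹ = [-23/37; 35/37]
x' = x̄ + K·y = [-124/37, 60/37]
P' = (I − K·H)·P̄ = [729/37 -46/37; -46/37 70/37]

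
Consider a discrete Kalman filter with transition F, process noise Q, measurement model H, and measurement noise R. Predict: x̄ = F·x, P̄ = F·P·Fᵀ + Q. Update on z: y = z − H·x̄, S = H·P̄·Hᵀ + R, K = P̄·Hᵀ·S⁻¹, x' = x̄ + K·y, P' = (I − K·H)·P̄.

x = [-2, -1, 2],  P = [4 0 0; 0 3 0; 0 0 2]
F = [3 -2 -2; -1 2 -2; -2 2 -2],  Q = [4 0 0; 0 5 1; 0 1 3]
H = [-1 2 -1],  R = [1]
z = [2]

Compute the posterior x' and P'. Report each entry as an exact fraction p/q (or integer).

x' = [-8, -4, -2]
P' = [596/27 32/3 -4/27; 32/3 41/4 113/12; -4/27 113/12 2003/108]

x̄ = F·x = [-8, -4, -2]
P̄ = F·P·Fᵀ + Q = [60 -16 -28; -16 29 29; -28 29 39]
y = z − H·x̄ = [0]
S = H·P̄·Hᵀ + R = [108]
K = P̄·Hᵀ·S⁻¹ = [-16/27; 5/12; 47/108]
x' = x̄ + K·y = [-8, -4, -2]
P' = (I − K·H)·P̄ = [596/27 32/3 -4/27; 32/3 41/4 113/12; -4/27 113/12 2003/108]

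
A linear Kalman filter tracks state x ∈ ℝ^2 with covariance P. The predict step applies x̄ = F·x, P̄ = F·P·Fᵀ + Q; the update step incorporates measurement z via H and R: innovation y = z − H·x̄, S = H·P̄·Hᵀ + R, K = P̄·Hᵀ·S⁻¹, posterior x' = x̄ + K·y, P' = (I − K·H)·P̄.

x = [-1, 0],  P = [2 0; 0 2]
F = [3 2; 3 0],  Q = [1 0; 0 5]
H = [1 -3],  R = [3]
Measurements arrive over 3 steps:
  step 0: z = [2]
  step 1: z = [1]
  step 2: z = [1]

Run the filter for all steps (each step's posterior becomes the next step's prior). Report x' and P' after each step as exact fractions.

step 0: x̄ = F·x = [-3, -3]
step 0: P̄ = F·P·Fᵀ + Q = [27 18; 18 23]
step 0: y = z − H·x̄ = [-4]
step 0: S = H·P̄·Hᵀ + R = [129]
step 0: K = P̄·Hᵀ·S⁻¹ = [-9/43; -17/43]
step 0: x' = x̄ + K·y = [-93/43, -61/43]
step 0: P' = (I − K·H)·P̄ = [918/43 315/43; 315/43 122/43]
step 1: x̄ = F·x = [-401/43, -279/43]
step 1: P̄ = F·P·Fᵀ + Q = [12573/43 10152/43; 10152/43 8477/43]
step 1: y = z − H·x̄ = [-393/43]
step 1: S = H·P̄·Hᵀ + R = [28083/43]
step 1: K = P̄·Hᵀ·S⁻¹ = [-5961/9361; -463/851]
step 1: x' = x̄ + K·y = [-32816/9361, -1290/851]
step 1: P' = (I − K·H)·P̄ = [258030/9361 8361/851; 8361/851 3250/851]
step 2: x̄ = F·x = [-126828/9361, -98448/9361]
step 2: P̄ = F·P·Fᵀ + Q = [3578283/9361 2874096/9361; 2874096/9361 2369075/9361]
step 2: y = z − H·x̄ = [-159155/9361]
step 2: S = H·P̄·Hᵀ + R = [7683465/9361]
step 2: K = P̄·Hᵀ·S⁻¹ = [-336267/512231; -1411043/2561155]
step 2: x' = x̄ + K·y = [-1222803/512231, -588955/512231]
step 2: P' = (I − K·H)·P̄ = [14611158/512231 5206653/512231; 5206653/512231 10088798/2561155]

step 0: x' = [-93/43, -61/43], P' = [918/43 315/43; 315/43 122/43]
step 1: x' = [-32816/9361, -1290/851], P' = [258030/9361 8361/851; 8361/851 3250/851]
step 2: x' = [-1222803/512231, -588955/512231], P' = [14611158/512231 5206653/512231; 5206653/512231 10088798/2561155]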